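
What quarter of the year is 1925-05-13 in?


Month: May (month 5)
Q1: Jan-Mar, Q2: Apr-Jun, Q3: Jul-Sep, Q4: Oct-Dec

Q2


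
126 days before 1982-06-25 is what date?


Start: 1982-06-25, subtract 126 days
Back 25 days from June 25 reaches May 31, 1982 -> 101 left
May 1982 has 31 days -> back to April 30, 1982 -> 70 left
April 1982 has 30 days -> back to March 31, 1982 -> 40 left
March 1982 has 31 days -> back to February 28, 1982 -> 9 left
February 1982: 28 - 9 = 19 -> lands on February 19

Result: 1982-02-19


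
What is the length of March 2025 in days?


March 2025

31 days


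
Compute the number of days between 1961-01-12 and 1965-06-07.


From 1961-01-12 to 1965-06-07
1961-01-12: day of year = 12
1965-06-07: days before June = 31 + 28 + 31 + 30 + 31 = 151 (1965 is not a leap year); day of year = 151 + 7 = 158
Rest of 1961: 365 - 12 = 353
Full years 1962 (365), 1963 (365), 1964 (366): 1096
Total = 353 + 1096 + 158 = 1607

1607 days


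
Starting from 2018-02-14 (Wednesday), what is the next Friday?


Current: Wednesday
Target: Friday
Days ahead: 2

Next Friday: 2018-02-16


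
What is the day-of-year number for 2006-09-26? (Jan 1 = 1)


Date: September 26, 2006
Days in months 1 through 8: 243
Plus 26 days in September

Day of year: 269


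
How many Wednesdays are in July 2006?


July 2006 has 31 days
Anchor: Jan 1, 2006. With p = 2006 - 1 = 2005: (p + p//4 - p//100 + p//400) mod 7 = (2005 + 501 - 20 + 5) mod 7 = 2491 mod 7 = 6 -> Sunday (Mon=0 ... Sun=6)
Days before July (Jan-Jun): 181; July 1 index = (6 + 181) mod 7 = 5 -> Saturday
First Wednesday is July 5
Wednesdays: 5, 12, 19, 26

4 Wednesdays


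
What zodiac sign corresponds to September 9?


Date: September 9
Conventional tropical zodiac dates: Virgo from August 23 onward; Libra starts September 23
September 9 falls within the Virgo range

Virgo


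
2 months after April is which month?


April is month 4
4 + 2 = 6

June


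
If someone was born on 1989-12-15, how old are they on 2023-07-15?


Birth: 1989-12-15
Reference: 2023-07-15
Year difference: 2023 - 1989 = 34
Birthday not yet reached in 2023, subtract 1

33 years old


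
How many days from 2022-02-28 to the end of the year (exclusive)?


Day of year: 59 of 365
Remaining = 365 - 59

306 days


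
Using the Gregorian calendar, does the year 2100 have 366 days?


Gregorian leap year rule: divisible by 4, but not by 100, unless also by 400.
2100 is divisible by 100 but not 400 -> not a leap year

No


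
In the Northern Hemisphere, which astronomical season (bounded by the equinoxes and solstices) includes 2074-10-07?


Date: October 7
Astronomical Autumn (approx.; exact equinox/solstice day varies by year): September 22 to December 20
October 7 falls within the Autumn window

Autumn


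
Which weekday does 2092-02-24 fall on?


Date: February 24, 2092
Anchor: Jan 1, 2092. With p = 2092 - 1 = 2091: (p + p//4 - p//100 + p//400) mod 7 = (2091 + 522 - 20 + 5) mod 7 = 2598 mod 7 = 1 -> Tuesday (Mon=0 ... Sun=6)
Days before February (Jan): 31; offset = 31 + 24 - 1 = 54
Weekday index = (1 + 54) mod 7 = 6

Day of the week: Sunday


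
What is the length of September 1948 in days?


September 1948

30 days


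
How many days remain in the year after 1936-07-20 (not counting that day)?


Day of year: 202 of 366
Remaining = 366 - 202

164 days


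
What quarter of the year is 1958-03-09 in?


Month: March (month 3)
Q1: Jan-Mar, Q2: Apr-Jun, Q3: Jul-Sep, Q4: Oct-Dec

Q1


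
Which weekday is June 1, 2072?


Target: June 1, 2072
Anchor: Jan 1, 2072. With p = 2072 - 1 = 2071: (p + p//4 - p//100 + p//400) mod 7 = (2071 + 517 - 20 + 5) mod 7 = 2573 mod 7 = 4 -> Friday (Mon=0 ... Sun=6)
Days before June (Jan-May): 152 days
Weekday index = (4 + 152) mod 7 = 2

Wednesday


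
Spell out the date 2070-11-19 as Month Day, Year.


ISO 2070-11-19 parses as year=2070, month=11, day=19
Month 11 -> November

November 19, 2070


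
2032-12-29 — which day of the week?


Date: December 29, 2032
Anchor: Jan 1, 2032. With p = 2032 - 1 = 2031: (p + p//4 - p//100 + p//400) mod 7 = (2031 + 507 - 20 + 5) mod 7 = 2523 mod 7 = 3 -> Thursday (Mon=0 ... Sun=6)
Days before December (Jan-Nov): 335; offset = 335 + 29 - 1 = 363
Weekday index = (3 + 363) mod 7 = 2

Day of the week: Wednesday


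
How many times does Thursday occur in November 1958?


November 1958 has 30 days
Anchor: Jan 1, 1958. With p = 1958 - 1 = 1957: (p + p//4 - p//100 + p//400) mod 7 = (1957 + 489 - 19 + 4) mod 7 = 2431 mod 7 = 2 -> Wednesday (Mon=0 ... Sun=6)
Days before November (Jan-Oct): 304; November 1 index = (2 + 304) mod 7 = 5 -> Saturday
First Thursday is November 6
Thursdays: 6, 13, 20, 27

4 Thursdays


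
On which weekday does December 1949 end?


December 1949 has 31 days
Anchor: Jan 1, 1949. With p = 1949 - 1 = 1948: (p + p//4 - p//100 + p//400) mod 7 = (1948 + 487 - 19 + 4) mod 7 = 2420 mod 7 = 5 -> Saturday (Mon=0 ... Sun=6)
Days before December (Jan-Nov): 334; December 1 index = (5 + 334) mod 7 = 3 -> Thursday
Last day offset: 31 - 1 = 30 days
Weekday index = (3 + 30) mod 7 = 5

Saturday, December 31


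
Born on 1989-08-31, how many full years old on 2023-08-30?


Birth: 1989-08-31
Reference: 2023-08-30
Year difference: 2023 - 1989 = 34
Birthday not yet reached in 2023, subtract 1

33 years old


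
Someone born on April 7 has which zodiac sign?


Date: April 7
Conventional tropical zodiac dates: Aries from March 21 onward; Taurus starts April 20
April 7 falls within the Aries range

Aries


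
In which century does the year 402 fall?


Century = (year - 1) // 100 + 1
= (402 - 1) // 100 + 1
= 401 // 100 + 1
= 4 + 1

5th century


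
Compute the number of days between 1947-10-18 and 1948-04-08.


From 1947-10-18 to 1948-04-08
1947-10-18: days before October = 31 + 28 + 31 + 30 + 31 + 30 + 31 + 31 + 30 = 273 (1947 is not a leap year); day of year = 273 + 18 = 291
1948-04-08: days before April = 31 + 29 + 31 = 91 (1948 is a leap year); day of year = 91 + 8 = 99
Rest of 1947: 365 - 291 = 74
Total = 74 + 99 = 173

173 days


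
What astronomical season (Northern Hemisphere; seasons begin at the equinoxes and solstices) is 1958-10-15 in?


Date: October 15
Astronomical Autumn (approx.; exact equinox/solstice day varies by year): September 22 to December 20
October 15 falls within the Autumn window

Autumn


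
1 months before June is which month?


June is month 6
6 - 1 = 5

May


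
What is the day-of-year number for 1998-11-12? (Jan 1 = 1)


Date: November 12, 1998
Days in months 1 through 10: 304
Plus 12 days in November

Day of year: 316


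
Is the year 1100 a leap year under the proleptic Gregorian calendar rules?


Gregorian leap year rule: divisible by 4, but not by 100, unless also by 400.
1100 is divisible by 100 but not 400 -> not a leap year

No


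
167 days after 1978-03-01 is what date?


Start: 1978-03-01, add 167 days
March 1978 has 31 days: 31 - 1 = 30 days to March 31 -> 137 left
April 1978 has 30 days -> 107 left
May 1978 has 31 days -> 76 left
June 1978 has 30 days -> 46 left
July 1978 has 31 days -> 15 left
August 1978: 15 <= 31 -> lands on August 15

Result: 1978-08-15


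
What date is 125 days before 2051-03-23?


Start: 2051-03-23, subtract 125 days
Back 23 days from March 23 reaches February 28, 2051 -> 102 left
February 2051 has 28 days -> back to January 31, 2051 -> 74 left
January 2051 has 31 days -> back to December 31, 2050 -> 43 left
December 2050 has 31 days -> back to November 30, 2050 -> 12 left
November 2050: 30 - 12 = 18 -> lands on November 18

Result: 2050-11-18


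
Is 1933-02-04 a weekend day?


Anchor: Jan 1, 1933. With p = 1933 - 1 = 1932: (p + p//4 - p//100 + p//400) mod 7 = (1932 + 483 - 19 + 4) mod 7 = 2400 mod 7 = 6 -> Sunday (Mon=0 ... Sun=6)
Day of year: 35; offset = 34
Weekday index = (6 + 34) mod 7 = 5 -> Saturday
Weekend days: Saturday, Sunday

Yes


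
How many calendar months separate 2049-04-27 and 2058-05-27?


From April 2049 to May 2058
9 years * 12 = 108 months, plus 1 month = 109

109 months


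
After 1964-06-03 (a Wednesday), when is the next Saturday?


Current: Wednesday
Target: Saturday
Days ahead: 3

Next Saturday: 1964-06-06


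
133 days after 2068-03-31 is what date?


Start: 2068-03-31, add 133 days
March 31 is the last day of March 2068 -> 133 left
April 2068 has 30 days -> 103 left
May 2068 has 31 days -> 72 left
June 2068 has 30 days -> 42 left
July 2068 has 31 days -> 11 left
August 2068: 11 <= 31 -> lands on August 11

Result: 2068-08-11


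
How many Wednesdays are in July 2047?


July 2047 has 31 days
Anchor: Jan 1, 2047. With p = 2047 - 1 = 2046: (p + p//4 - p//100 + p//400) mod 7 = (2046 + 511 - 20 + 5) mod 7 = 2542 mod 7 = 1 -> Tuesday (Mon=0 ... Sun=6)
Days before July (Jan-Jun): 181; July 1 index = (1 + 181) mod 7 = 0 -> Monday
First Wednesday is July 3
Wednesdays: 3, 10, 17, 24, 31

5 Wednesdays


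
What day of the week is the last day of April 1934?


April 1934 has 30 days
Anchor: Jan 1, 1934. With p = 1934 - 1 = 1933: (p + p//4 - p//100 + p//400) mod 7 = (1933 + 483 - 19 + 4) mod 7 = 2401 mod 7 = 0 -> Monday (Mon=0 ... Sun=6)
Days before April (Jan-Mar): 90; April 1 index = (0 + 90) mod 7 = 6 -> Sunday
Last day offset: 30 - 1 = 29 days
Weekday index = (6 + 29) mod 7 = 0

Monday, April 30


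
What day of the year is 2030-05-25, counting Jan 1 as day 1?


Date: May 25, 2030
Days in months 1 through 4: 120
Plus 25 days in May

Day of year: 145


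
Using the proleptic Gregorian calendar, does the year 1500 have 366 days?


Gregorian leap year rule: divisible by 4, but not by 100, unless also by 400.
1500 is divisible by 100 but not 400 -> not a leap year

No


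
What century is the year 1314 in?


Century = (year - 1) // 100 + 1
= (1314 - 1) // 100 + 1
= 1313 // 100 + 1
= 13 + 1

14th century


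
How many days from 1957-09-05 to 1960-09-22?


From 1957-09-05 to 1960-09-22
1957-09-05: days before September = 31 + 28 + 31 + 30 + 31 + 30 + 31 + 31 = 243 (1957 is not a leap year); day of year = 243 + 5 = 248
1960-09-22: days before September = 31 + 29 + 31 + 30 + 31 + 30 + 31 + 31 = 244 (1960 is a leap year); day of year = 244 + 22 = 266
Rest of 1957: 365 - 248 = 117
Full years 1958 (365), 1959 (365): 730
Total = 117 + 730 + 266 = 1113

1113 days


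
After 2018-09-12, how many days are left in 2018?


Day of year: 255 of 365
Remaining = 365 - 255

110 days


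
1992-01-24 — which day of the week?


Date: January 24, 1992
Anchor: Jan 1, 1992. With p = 1992 - 1 = 1991: (p + p//4 - p//100 + p//400) mod 7 = (1991 + 497 - 19 + 4) mod 7 = 2473 mod 7 = 2 -> Wednesday (Mon=0 ... Sun=6)
Days into year = 24 - 1 = 23
Weekday index = (2 + 23) mod 7 = 4

Day of the week: Friday


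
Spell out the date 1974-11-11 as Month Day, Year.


ISO 1974-11-11 parses as year=1974, month=11, day=11
Month 11 -> November

November 11, 1974


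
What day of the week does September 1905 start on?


Target: September 1, 1905
Anchor: Jan 1, 1905. With p = 1905 - 1 = 1904: (p + p//4 - p//100 + p//400) mod 7 = (1904 + 476 - 19 + 4) mod 7 = 2365 mod 7 = 6 -> Sunday (Mon=0 ... Sun=6)
Days before September (Jan-Aug): 243 days
Weekday index = (6 + 243) mod 7 = 4

Friday


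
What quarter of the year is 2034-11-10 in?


Month: November (month 11)
Q1: Jan-Mar, Q2: Apr-Jun, Q3: Jul-Sep, Q4: Oct-Dec

Q4


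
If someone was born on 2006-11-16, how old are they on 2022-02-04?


Birth: 2006-11-16
Reference: 2022-02-04
Year difference: 2022 - 2006 = 16
Birthday not yet reached in 2022, subtract 1

15 years old


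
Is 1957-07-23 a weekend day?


Anchor: Jan 1, 1957. With p = 1957 - 1 = 1956: (p + p//4 - p//100 + p//400) mod 7 = (1956 + 489 - 19 + 4) mod 7 = 2430 mod 7 = 1 -> Tuesday (Mon=0 ... Sun=6)
Day of year: 204; offset = 203
Weekday index = (1 + 203) mod 7 = 1 -> Tuesday
Weekend days: Saturday, Sunday

No


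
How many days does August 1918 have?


August 1918

31 days


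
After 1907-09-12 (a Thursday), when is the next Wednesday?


Current: Thursday
Target: Wednesday
Days ahead: 6

Next Wednesday: 1907-09-18


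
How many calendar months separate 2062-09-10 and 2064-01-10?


From September 2062 to January 2064
2 years * 12 = 24 months, minus 8 months = 16

16 months


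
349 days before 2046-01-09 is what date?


Start: 2046-01-09, subtract 349 days
Back 9 days from January 9 reaches December 31, 2045 -> 340 left
December 2045 has 31 days -> back to November 30, 2045 -> 309 left
November 2045 has 30 days -> back to October 31, 2045 -> 279 left
October 2045 has 31 days -> back to September 30, 2045 -> 248 left
September 2045 has 30 days -> back to August 31, 2045 -> 218 left
August 2045 has 31 days -> back to July 31, 2045 -> 187 left
July 2045 has 31 days -> back to June 30, 2045 -> 156 left
June 2045 has 30 days -> back to May 31, 2045 -> 126 left
May 2045 has 31 days -> back to April 30, 2045 -> 95 left
April 2045 has 30 days -> back to March 31, 2045 -> 65 left
March 2045 has 31 days -> back to February 28, 2045 -> 34 left
February 2045 has 28 days -> back to January 31, 2045 -> 6 left
January 2045: 31 - 6 = 25 -> lands on January 25

Result: 2045-01-25


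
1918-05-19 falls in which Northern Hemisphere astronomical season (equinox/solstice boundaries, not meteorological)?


Date: May 19
Astronomical Spring (approx.; exact equinox/solstice day varies by year): March 20 to June 20
May 19 falls within the Spring window

Spring


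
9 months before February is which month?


February is month 2
2 - 9 = -7; wrap: -7 + 12 = 5

May


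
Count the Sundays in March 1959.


March 1959 has 31 days
Anchor: Jan 1, 1959. With p = 1959 - 1 = 1958: (p + p//4 - p//100 + p//400) mod 7 = (1958 + 489 - 19 + 4) mod 7 = 2432 mod 7 = 3 -> Thursday (Mon=0 ... Sun=6)
Days before March (Jan-Feb): 59; March 1 index = (3 + 59) mod 7 = 6 -> Sunday
First Sunday is March 1
Sundays: 1, 8, 15, 22, 29

5 Sundays


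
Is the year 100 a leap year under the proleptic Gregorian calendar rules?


Gregorian leap year rule: divisible by 4, but not by 100, unless also by 400.
100 is divisible by 100 but not 400 -> not a leap year

No


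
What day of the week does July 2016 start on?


Target: July 1, 2016
Anchor: Jan 1, 2016. With p = 2016 - 1 = 2015: (p + p//4 - p//100 + p//400) mod 7 = (2015 + 503 - 20 + 5) mod 7 = 2503 mod 7 = 4 -> Friday (Mon=0 ... Sun=6)
Days before July (Jan-Jun): 182 days
Weekday index = (4 + 182) mod 7 = 4

Friday


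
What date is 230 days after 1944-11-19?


Start: 1944-11-19, add 230 days
November 1944 has 30 days: 30 - 19 = 11 days to November 30 -> 219 left
December 1944 has 31 days -> 188 left
January 1945 has 31 days -> 157 left
February 1945 has 28 days -> 129 left
March 1945 has 31 days -> 98 left
April 1945 has 30 days -> 68 left
May 1945 has 31 days -> 37 left
June 1945 has 30 days -> 7 left
July 1945: 7 <= 31 -> lands on July 7

Result: 1945-07-07


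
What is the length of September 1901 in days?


September 1901

30 days


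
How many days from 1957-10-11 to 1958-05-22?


From 1957-10-11 to 1958-05-22
1957-10-11: days before October = 31 + 28 + 31 + 30 + 31 + 30 + 31 + 31 + 30 = 273 (1957 is not a leap year); day of year = 273 + 11 = 284
1958-05-22: days before May = 31 + 28 + 31 + 30 = 120 (1958 is not a leap year); day of year = 120 + 22 = 142
Rest of 1957: 365 - 284 = 81
Total = 81 + 142 = 223

223 days


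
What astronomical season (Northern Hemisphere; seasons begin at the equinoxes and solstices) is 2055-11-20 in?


Date: November 20
Astronomical Autumn (approx.; exact equinox/solstice day varies by year): September 22 to December 20
November 20 falls within the Autumn window

Autumn


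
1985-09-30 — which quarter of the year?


Month: September (month 9)
Q1: Jan-Mar, Q2: Apr-Jun, Q3: Jul-Sep, Q4: Oct-Dec

Q3


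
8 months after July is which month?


July is month 7
7 + 8 = 15; wrap: 15 - 12 = 3

March


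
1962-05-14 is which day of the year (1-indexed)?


Date: May 14, 1962
Days in months 1 through 4: 120
Plus 14 days in May

Day of year: 134


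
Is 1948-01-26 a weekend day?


Anchor: Jan 1, 1948. With p = 1948 - 1 = 1947: (p + p//4 - p//100 + p//400) mod 7 = (1947 + 486 - 19 + 4) mod 7 = 2418 mod 7 = 3 -> Thursday (Mon=0 ... Sun=6)
Day of year: 26; offset = 25
Weekday index = (3 + 25) mod 7 = 0 -> Monday
Weekend days: Saturday, Sunday

No


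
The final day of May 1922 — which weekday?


May 1922 has 31 days
Anchor: Jan 1, 1922. With p = 1922 - 1 = 1921: (p + p//4 - p//100 + p//400) mod 7 = (1921 + 480 - 19 + 4) mod 7 = 2386 mod 7 = 6 -> Sunday (Mon=0 ... Sun=6)
Days before May (Jan-Apr): 120; May 1 index = (6 + 120) mod 7 = 0 -> Monday
Last day offset: 31 - 1 = 30 days
Weekday index = (0 + 30) mod 7 = 2

Wednesday, May 31


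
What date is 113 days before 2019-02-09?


Start: 2019-02-09, subtract 113 days
Back 9 days from February 9 reaches January 31, 2019 -> 104 left
January 2019 has 31 days -> back to December 31, 2018 -> 73 left
December 2018 has 31 days -> back to November 30, 2018 -> 42 left
November 2018 has 30 days -> back to October 31, 2018 -> 12 left
October 2018: 31 - 12 = 19 -> lands on October 19

Result: 2018-10-19


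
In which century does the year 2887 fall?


Century = (year - 1) // 100 + 1
= (2887 - 1) // 100 + 1
= 2886 // 100 + 1
= 28 + 1

29th century


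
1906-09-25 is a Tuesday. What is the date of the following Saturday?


Current: Tuesday
Target: Saturday
Days ahead: 4

Next Saturday: 1906-09-29


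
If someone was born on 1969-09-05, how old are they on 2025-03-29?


Birth: 1969-09-05
Reference: 2025-03-29
Year difference: 2025 - 1969 = 56
Birthday not yet reached in 2025, subtract 1

55 years old


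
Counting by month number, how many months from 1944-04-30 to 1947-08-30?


From April 1944 to August 1947
3 years * 12 = 36 months, plus 4 months = 40

40 months


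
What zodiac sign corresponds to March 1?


Date: March 1
Conventional tropical zodiac dates: Pisces from February 19 onward; Aries starts March 21
March 1 falls within the Pisces range

Pisces


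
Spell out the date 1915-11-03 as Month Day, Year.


ISO 1915-11-03 parses as year=1915, month=11, day=03
Month 11 -> November

November 3, 1915


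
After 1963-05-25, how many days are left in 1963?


Day of year: 145 of 365
Remaining = 365 - 145

220 days


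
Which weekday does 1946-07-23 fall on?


Date: July 23, 1946
Anchor: Jan 1, 1946. With p = 1946 - 1 = 1945: (p + p//4 - p//100 + p//400) mod 7 = (1945 + 486 - 19 + 4) mod 7 = 2416 mod 7 = 1 -> Tuesday (Mon=0 ... Sun=6)
Days before July (Jan-Jun): 181; offset = 181 + 23 - 1 = 203
Weekday index = (1 + 203) mod 7 = 1

Day of the week: Tuesday


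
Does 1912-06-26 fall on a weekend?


Anchor: Jan 1, 1912. With p = 1912 - 1 = 1911: (p + p//4 - p//100 + p//400) mod 7 = (1911 + 477 - 19 + 4) mod 7 = 2373 mod 7 = 0 -> Monday (Mon=0 ... Sun=6)
Day of year: 178; offset = 177
Weekday index = (0 + 177) mod 7 = 2 -> Wednesday
Weekend days: Saturday, Sunday

No


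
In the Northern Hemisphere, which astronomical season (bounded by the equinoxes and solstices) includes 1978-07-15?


Date: July 15
Astronomical Summer (approx.; exact equinox/solstice day varies by year): June 21 to September 21
July 15 falls within the Summer window

Summer


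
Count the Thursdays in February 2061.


February 2061 has 28 days
Anchor: Jan 1, 2061. With p = 2061 - 1 = 2060: (p + p//4 - p//100 + p//400) mod 7 = (2060 + 515 - 20 + 5) mod 7 = 2560 mod 7 = 5 -> Saturday (Mon=0 ... Sun=6)
Days before February (Jan): 31; February 1 index = (5 + 31) mod 7 = 1 -> Tuesday
First Thursday is February 3
Thursdays: 3, 10, 17, 24

4 Thursdays


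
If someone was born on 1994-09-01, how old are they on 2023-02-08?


Birth: 1994-09-01
Reference: 2023-02-08
Year difference: 2023 - 1994 = 29
Birthday not yet reached in 2023, subtract 1

28 years old


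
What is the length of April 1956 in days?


April 1956

30 days


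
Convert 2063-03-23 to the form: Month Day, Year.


ISO 2063-03-23 parses as year=2063, month=03, day=23
Month 3 -> March

March 23, 2063


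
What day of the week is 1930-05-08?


Date: May 8, 1930
Anchor: Jan 1, 1930. With p = 1930 - 1 = 1929: (p + p//4 - p//100 + p//400) mod 7 = (1929 + 482 - 19 + 4) mod 7 = 2396 mod 7 = 2 -> Wednesday (Mon=0 ... Sun=6)
Days before May (Jan-Apr): 120; offset = 120 + 8 - 1 = 127
Weekday index = (2 + 127) mod 7 = 3

Day of the week: Thursday


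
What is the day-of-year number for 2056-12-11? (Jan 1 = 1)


Date: December 11, 2056
Days in months 1 through 11: 335
Plus 11 days in December

Day of year: 346


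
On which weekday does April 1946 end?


April 1946 has 30 days
Anchor: Jan 1, 1946. With p = 1946 - 1 = 1945: (p + p//4 - p//100 + p//400) mod 7 = (1945 + 486 - 19 + 4) mod 7 = 2416 mod 7 = 1 -> Tuesday (Mon=0 ... Sun=6)
Days before April (Jan-Mar): 90; April 1 index = (1 + 90) mod 7 = 0 -> Monday
Last day offset: 30 - 1 = 29 days
Weekday index = (0 + 29) mod 7 = 1

Tuesday, April 30


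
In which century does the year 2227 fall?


Century = (year - 1) // 100 + 1
= (2227 - 1) // 100 + 1
= 2226 // 100 + 1
= 22 + 1

23rd century


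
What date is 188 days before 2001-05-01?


Start: 2001-05-01, subtract 188 days
Back 1 day from May 1 reaches April 30, 2001 -> 187 left
April 2001 has 30 days -> back to March 31, 2001 -> 157 left
March 2001 has 31 days -> back to February 28, 2001 -> 126 left
February 2001 has 28 days -> back to January 31, 2001 -> 98 left
January 2001 has 31 days -> back to December 31, 2000 -> 67 left
December 2000 has 31 days -> back to November 30, 2000 -> 36 left
November 2000 has 30 days -> back to October 31, 2000 -> 6 left
October 2000: 31 - 6 = 25 -> lands on October 25

Result: 2000-10-25


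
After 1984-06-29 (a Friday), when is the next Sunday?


Current: Friday
Target: Sunday
Days ahead: 2

Next Sunday: 1984-07-01


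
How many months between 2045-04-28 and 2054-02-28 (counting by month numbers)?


From April 2045 to February 2054
9 years * 12 = 108 months, minus 2 months = 106

106 months


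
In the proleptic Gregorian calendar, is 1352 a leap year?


Gregorian leap year rule: divisible by 4, but not by 100, unless also by 400.
1352 is divisible by 4 but not 100 -> leap year

Yes


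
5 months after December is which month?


December is month 12
12 + 5 = 17; wrap: 17 - 12 = 5

May


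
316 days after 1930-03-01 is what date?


Start: 1930-03-01, add 316 days
March 1930 has 31 days: 31 - 1 = 30 days to March 31 -> 286 left
April 1930 has 30 days -> 256 left
May 1930 has 31 days -> 225 left
June 1930 has 30 days -> 195 left
July 1930 has 31 days -> 164 left
August 1930 has 31 days -> 133 left
September 1930 has 30 days -> 103 left
October 1930 has 31 days -> 72 left
November 1930 has 30 days -> 42 left
December 1930 has 31 days -> 11 left
January 1931: 11 <= 31 -> lands on January 11

Result: 1931-01-11


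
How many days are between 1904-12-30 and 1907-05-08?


From 1904-12-30 to 1907-05-08
1904-12-30: days before December = 31 + 29 + 31 + 30 + 31 + 30 + 31 + 31 + 30 + 31 + 30 = 335 (1904 is a leap year); day of year = 335 + 30 = 365
1907-05-08: days before May = 31 + 28 + 31 + 30 = 120 (1907 is not a leap year); day of year = 120 + 8 = 128
Rest of 1904: 366 - 365 = 1
Full years 1905 (365), 1906 (365): 730
Total = 1 + 730 + 128 = 859

859 days


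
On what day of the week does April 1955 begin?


Target: April 1, 1955
Anchor: Jan 1, 1955. With p = 1955 - 1 = 1954: (p + p//4 - p//100 + p//400) mod 7 = (1954 + 488 - 19 + 4) mod 7 = 2427 mod 7 = 5 -> Saturday (Mon=0 ... Sun=6)
Days before April (Jan-Mar): 90 days
Weekday index = (5 + 90) mod 7 = 4

Friday


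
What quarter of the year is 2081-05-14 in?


Month: May (month 5)
Q1: Jan-Mar, Q2: Apr-Jun, Q3: Jul-Sep, Q4: Oct-Dec

Q2


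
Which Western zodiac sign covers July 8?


Date: July 8
Conventional tropical zodiac dates: Cancer from June 21 onward; Leo starts July 23
July 8 falls within the Cancer range

Cancer


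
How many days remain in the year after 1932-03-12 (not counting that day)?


Day of year: 72 of 366
Remaining = 366 - 72

294 days


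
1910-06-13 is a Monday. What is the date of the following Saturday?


Current: Monday
Target: Saturday
Days ahead: 5

Next Saturday: 1910-06-18


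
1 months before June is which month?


June is month 6
6 - 1 = 5

May


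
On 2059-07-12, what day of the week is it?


Date: July 12, 2059
Anchor: Jan 1, 2059. With p = 2059 - 1 = 2058: (p + p//4 - p//100 + p//400) mod 7 = (2058 + 514 - 20 + 5) mod 7 = 2557 mod 7 = 2 -> Wednesday (Mon=0 ... Sun=6)
Days before July (Jan-Jun): 181; offset = 181 + 12 - 1 = 192
Weekday index = (2 + 192) mod 7 = 5

Day of the week: Saturday


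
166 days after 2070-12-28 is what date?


Start: 2070-12-28, add 166 days
December 2070 has 31 days: 31 - 28 = 3 days to December 31 -> 163 left
January 2071 has 31 days -> 132 left
February 2071 has 28 days -> 104 left
March 2071 has 31 days -> 73 left
April 2071 has 30 days -> 43 left
May 2071 has 31 days -> 12 left
June 2071: 12 <= 30 -> lands on June 12

Result: 2071-06-12


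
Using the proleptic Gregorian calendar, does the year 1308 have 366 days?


Gregorian leap year rule: divisible by 4, but not by 100, unless also by 400.
1308 is divisible by 4 but not 100 -> leap year

Yes


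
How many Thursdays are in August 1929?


August 1929 has 31 days
Anchor: Jan 1, 1929. With p = 1929 - 1 = 1928: (p + p//4 - p//100 + p//400) mod 7 = (1928 + 482 - 19 + 4) mod 7 = 2395 mod 7 = 1 -> Tuesday (Mon=0 ... Sun=6)
Days before August (Jan-Jul): 212; August 1 index = (1 + 212) mod 7 = 3 -> Thursday
First Thursday is August 1
Thursdays: 1, 8, 15, 22, 29

5 Thursdays


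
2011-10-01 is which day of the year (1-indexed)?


Date: October 1, 2011
Days in months 1 through 9: 273
Plus 1 days in October

Day of year: 274


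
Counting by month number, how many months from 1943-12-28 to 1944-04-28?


From December 1943 to April 1944
1 year * 12 = 12 months, minus 8 months = 4

4 months


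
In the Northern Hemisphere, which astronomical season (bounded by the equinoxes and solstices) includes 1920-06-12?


Date: June 12
Astronomical Spring (approx.; exact equinox/solstice day varies by year): March 20 to June 20
June 12 falls within the Spring window

Spring


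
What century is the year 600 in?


Century = (year - 1) // 100 + 1
= (600 - 1) // 100 + 1
= 599 // 100 + 1
= 5 + 1

6th century


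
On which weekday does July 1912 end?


July 1912 has 31 days
Anchor: Jan 1, 1912. With p = 1912 - 1 = 1911: (p + p//4 - p//100 + p//400) mod 7 = (1911 + 477 - 19 + 4) mod 7 = 2373 mod 7 = 0 -> Monday (Mon=0 ... Sun=6)
Days before July (Jan-Jun): 182; July 1 index = (0 + 182) mod 7 = 0 -> Monday
Last day offset: 31 - 1 = 30 days
Weekday index = (0 + 30) mod 7 = 2

Wednesday, July 31


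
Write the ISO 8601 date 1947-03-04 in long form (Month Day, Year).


ISO 1947-03-04 parses as year=1947, month=03, day=04
Month 3 -> March

March 4, 1947


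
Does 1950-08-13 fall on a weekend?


Anchor: Jan 1, 1950. With p = 1950 - 1 = 1949: (p + p//4 - p//100 + p//400) mod 7 = (1949 + 487 - 19 + 4) mod 7 = 2421 mod 7 = 6 -> Sunday (Mon=0 ... Sun=6)
Day of year: 225; offset = 224
Weekday index = (6 + 224) mod 7 = 6 -> Sunday
Weekend days: Saturday, Sunday

Yes


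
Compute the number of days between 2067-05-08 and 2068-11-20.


From 2067-05-08 to 2068-11-20
2067-05-08: days before May = 31 + 28 + 31 + 30 = 120 (2067 is not a leap year); day of year = 120 + 8 = 128
2068-11-20: days before November = 31 + 29 + 31 + 30 + 31 + 30 + 31 + 31 + 30 + 31 = 305 (2068 is a leap year); day of year = 305 + 20 = 325
Rest of 2067: 365 - 128 = 237
Total = 237 + 325 = 562

562 days


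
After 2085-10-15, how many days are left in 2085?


Day of year: 288 of 365
Remaining = 365 - 288

77 days


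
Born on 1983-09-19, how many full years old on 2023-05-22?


Birth: 1983-09-19
Reference: 2023-05-22
Year difference: 2023 - 1983 = 40
Birthday not yet reached in 2023, subtract 1

39 years old


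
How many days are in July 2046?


July 2046

31 days


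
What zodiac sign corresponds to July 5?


Date: July 5
Conventional tropical zodiac dates: Cancer from June 21 onward; Leo starts July 23
July 5 falls within the Cancer range

Cancer


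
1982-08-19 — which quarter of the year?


Month: August (month 8)
Q1: Jan-Mar, Q2: Apr-Jun, Q3: Jul-Sep, Q4: Oct-Dec

Q3


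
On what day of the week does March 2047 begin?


Target: March 1, 2047
Anchor: Jan 1, 2047. With p = 2047 - 1 = 2046: (p + p//4 - p//100 + p//400) mod 7 = (2046 + 511 - 20 + 5) mod 7 = 2542 mod 7 = 1 -> Tuesday (Mon=0 ... Sun=6)
Days before March (Jan-Feb): 59 days
Weekday index = (1 + 59) mod 7 = 4

Friday


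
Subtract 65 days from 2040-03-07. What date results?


Start: 2040-03-07, subtract 65 days
Back 7 days from March 7 reaches February 29, 2040 -> 58 left
February 2040 has 29 days -> back to January 31, 2040 -> 29 left
January 2040: 31 - 29 = 2 -> lands on January 2

Result: 2040-01-02


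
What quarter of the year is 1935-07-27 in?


Month: July (month 7)
Q1: Jan-Mar, Q2: Apr-Jun, Q3: Jul-Sep, Q4: Oct-Dec

Q3


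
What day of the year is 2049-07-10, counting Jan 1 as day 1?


Date: July 10, 2049
Days in months 1 through 6: 181
Plus 10 days in July

Day of year: 191


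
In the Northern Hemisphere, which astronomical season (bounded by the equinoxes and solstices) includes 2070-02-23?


Date: February 23
Astronomical Winter (approx.; exact equinox/solstice day varies by year): December 21 to March 19
February 23 falls within the Winter window

Winter


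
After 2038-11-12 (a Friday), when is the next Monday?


Current: Friday
Target: Monday
Days ahead: 3

Next Monday: 2038-11-15


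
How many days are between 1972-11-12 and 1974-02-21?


From 1972-11-12 to 1974-02-21
1972-11-12: days before November = 31 + 29 + 31 + 30 + 31 + 30 + 31 + 31 + 30 + 31 = 305 (1972 is a leap year); day of year = 305 + 12 = 317
1974-02-21: days before February = 31; day of year = 31 + 21 = 52
Rest of 1972: 366 - 317 = 49
Full years 1973 (365): 365
Total = 49 + 365 + 52 = 466

466 days


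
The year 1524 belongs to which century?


Century = (year - 1) // 100 + 1
= (1524 - 1) // 100 + 1
= 1523 // 100 + 1
= 15 + 1

16th century


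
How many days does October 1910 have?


October 1910

31 days


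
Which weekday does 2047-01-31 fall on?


Date: January 31, 2047
Anchor: Jan 1, 2047. With p = 2047 - 1 = 2046: (p + p//4 - p//100 + p//400) mod 7 = (2046 + 511 - 20 + 5) mod 7 = 2542 mod 7 = 1 -> Tuesday (Mon=0 ... Sun=6)
Days into year = 31 - 1 = 30
Weekday index = (1 + 30) mod 7 = 3

Day of the week: Thursday


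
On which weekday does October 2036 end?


October 2036 has 31 days
Anchor: Jan 1, 2036. With p = 2036 - 1 = 2035: (p + p//4 - p//100 + p//400) mod 7 = (2035 + 508 - 20 + 5) mod 7 = 2528 mod 7 = 1 -> Tuesday (Mon=0 ... Sun=6)
Days before October (Jan-Sep): 274; October 1 index = (1 + 274) mod 7 = 2 -> Wednesday
Last day offset: 31 - 1 = 30 days
Weekday index = (2 + 30) mod 7 = 4

Friday, October 31


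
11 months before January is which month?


January is month 1
1 - 11 = -10; wrap: -10 + 12 = 2

February


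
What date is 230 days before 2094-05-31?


Start: 2094-05-31, subtract 230 days
Back 31 days from May 31 reaches April 30, 2094 -> 199 left
April 2094 has 30 days -> back to March 31, 2094 -> 169 left
March 2094 has 31 days -> back to February 28, 2094 -> 138 left
February 2094 has 28 days -> back to January 31, 2094 -> 110 left
January 2094 has 31 days -> back to December 31, 2093 -> 79 left
December 2093 has 31 days -> back to November 30, 2093 -> 48 left
November 2093 has 30 days -> back to October 31, 2093 -> 18 left
October 2093: 31 - 18 = 13 -> lands on October 13

Result: 2093-10-13


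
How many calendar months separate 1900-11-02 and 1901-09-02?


From November 1900 to September 1901
1 year * 12 = 12 months, minus 2 months = 10

10 months


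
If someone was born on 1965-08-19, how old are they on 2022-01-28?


Birth: 1965-08-19
Reference: 2022-01-28
Year difference: 2022 - 1965 = 57
Birthday not yet reached in 2022, subtract 1

56 years old


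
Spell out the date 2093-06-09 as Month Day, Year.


ISO 2093-06-09 parses as year=2093, month=06, day=09
Month 6 -> June

June 9, 2093


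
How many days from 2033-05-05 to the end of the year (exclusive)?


Day of year: 125 of 365
Remaining = 365 - 125

240 days


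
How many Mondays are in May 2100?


May 2100 has 31 days
Anchor: Jan 1, 2100. With p = 2100 - 1 = 2099: (p + p//4 - p//100 + p//400) mod 7 = (2099 + 524 - 20 + 5) mod 7 = 2608 mod 7 = 4 -> Friday (Mon=0 ... Sun=6)
Days before May (Jan-Apr): 120; May 1 index = (4 + 120) mod 7 = 5 -> Saturday
First Monday is May 3
Mondays: 3, 10, 17, 24, 31

5 Mondays


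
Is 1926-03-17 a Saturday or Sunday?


Anchor: Jan 1, 1926. With p = 1926 - 1 = 1925: (p + p//4 - p//100 + p//400) mod 7 = (1925 + 481 - 19 + 4) mod 7 = 2391 mod 7 = 4 -> Friday (Mon=0 ... Sun=6)
Day of year: 76; offset = 75
Weekday index = (4 + 75) mod 7 = 2 -> Wednesday
Weekend days: Saturday, Sunday

No


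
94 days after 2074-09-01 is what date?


Start: 2074-09-01, add 94 days
September 2074 has 30 days: 30 - 1 = 29 days to September 30 -> 65 left
October 2074 has 31 days -> 34 left
November 2074 has 30 days -> 4 left
December 2074: 4 <= 31 -> lands on December 4

Result: 2074-12-04


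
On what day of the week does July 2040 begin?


Target: July 1, 2040
Anchor: Jan 1, 2040. With p = 2040 - 1 = 2039: (p + p//4 - p//100 + p//400) mod 7 = (2039 + 509 - 20 + 5) mod 7 = 2533 mod 7 = 6 -> Sunday (Mon=0 ... Sun=6)
Days before July (Jan-Jun): 182 days
Weekday index = (6 + 182) mod 7 = 6

Sunday


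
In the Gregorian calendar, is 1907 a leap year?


Gregorian leap year rule: divisible by 4, but not by 100, unless also by 400.
1907 is not divisible by 4 -> not a leap year

No


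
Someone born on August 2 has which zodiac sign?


Date: August 2
Conventional tropical zodiac dates: Leo from July 23 onward; Virgo starts August 23
August 2 falls within the Leo range

Leo


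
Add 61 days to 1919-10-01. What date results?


Start: 1919-10-01, add 61 days
October 1919 has 31 days: 31 - 1 = 30 days to October 31 -> 31 left
November 1919 has 30 days -> 1 left
December 1919: 1 <= 31 -> lands on December 1

Result: 1919-12-01


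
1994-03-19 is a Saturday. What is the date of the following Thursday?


Current: Saturday
Target: Thursday
Days ahead: 5

Next Thursday: 1994-03-24


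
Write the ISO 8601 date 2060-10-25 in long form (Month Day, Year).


ISO 2060-10-25 parses as year=2060, month=10, day=25
Month 10 -> October

October 25, 2060


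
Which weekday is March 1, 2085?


Target: March 1, 2085
Anchor: Jan 1, 2085. With p = 2085 - 1 = 2084: (p + p//4 - p//100 + p//400) mod 7 = (2084 + 521 - 20 + 5) mod 7 = 2590 mod 7 = 0 -> Monday (Mon=0 ... Sun=6)
Days before March (Jan-Feb): 59 days
Weekday index = (0 + 59) mod 7 = 3

Thursday


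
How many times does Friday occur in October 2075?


October 2075 has 31 days
Anchor: Jan 1, 2075. With p = 2075 - 1 = 2074: (p + p//4 - p//100 + p//400) mod 7 = (2074 + 518 - 20 + 5) mod 7 = 2577 mod 7 = 1 -> Tuesday (Mon=0 ... Sun=6)
Days before October (Jan-Sep): 273; October 1 index = (1 + 273) mod 7 = 1 -> Tuesday
First Friday is October 4
Fridays: 4, 11, 18, 25

4 Fridays


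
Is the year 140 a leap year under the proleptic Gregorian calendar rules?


Gregorian leap year rule: divisible by 4, but not by 100, unless also by 400.
140 is divisible by 4 but not 100 -> leap year

Yes


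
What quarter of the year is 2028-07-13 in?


Month: July (month 7)
Q1: Jan-Mar, Q2: Apr-Jun, Q3: Jul-Sep, Q4: Oct-Dec

Q3


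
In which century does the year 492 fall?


Century = (year - 1) // 100 + 1
= (492 - 1) // 100 + 1
= 491 // 100 + 1
= 4 + 1

5th century


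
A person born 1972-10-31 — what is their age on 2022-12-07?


Birth: 1972-10-31
Reference: 2022-12-07
Year difference: 2022 - 1972 = 50

50 years old


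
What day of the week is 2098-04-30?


Date: April 30, 2098
Anchor: Jan 1, 2098. With p = 2098 - 1 = 2097: (p + p//4 - p//100 + p//400) mod 7 = (2097 + 524 - 20 + 5) mod 7 = 2606 mod 7 = 2 -> Wednesday (Mon=0 ... Sun=6)
Days before April (Jan-Mar): 90; offset = 90 + 30 - 1 = 119
Weekday index = (2 + 119) mod 7 = 2

Day of the week: Wednesday


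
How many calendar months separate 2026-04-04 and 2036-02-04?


From April 2026 to February 2036
10 years * 12 = 120 months, minus 2 months = 118

118 months


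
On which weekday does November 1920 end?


November 1920 has 30 days
Anchor: Jan 1, 1920. With p = 1920 - 1 = 1919: (p + p//4 - p//100 + p//400) mod 7 = (1919 + 479 - 19 + 4) mod 7 = 2383 mod 7 = 3 -> Thursday (Mon=0 ... Sun=6)
Days before November (Jan-Oct): 305; November 1 index = (3 + 305) mod 7 = 0 -> Monday
Last day offset: 30 - 1 = 29 days
Weekday index = (0 + 29) mod 7 = 1

Tuesday, November 30


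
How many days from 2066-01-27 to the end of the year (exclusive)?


Day of year: 27 of 365
Remaining = 365 - 27

338 days


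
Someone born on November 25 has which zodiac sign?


Date: November 25
Conventional tropical zodiac dates: Sagittarius from November 22 onward; Capricorn starts December 22
November 25 falls within the Sagittarius range

Sagittarius


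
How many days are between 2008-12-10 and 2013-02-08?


From 2008-12-10 to 2013-02-08
2008-12-10: days before December = 31 + 29 + 31 + 30 + 31 + 30 + 31 + 31 + 30 + 31 + 30 = 335 (2008 is a leap year); day of year = 335 + 10 = 345
2013-02-08: days before February = 31; day of year = 31 + 8 = 39
Rest of 2008: 366 - 345 = 21
Full years 2009 (365), 2010 (365), 2011 (365), 2012 (366): 1461
Total = 21 + 1461 + 39 = 1521

1521 days


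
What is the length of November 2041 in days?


November 2041

30 days


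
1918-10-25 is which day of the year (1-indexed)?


Date: October 25, 1918
Days in months 1 through 9: 273
Plus 25 days in October

Day of year: 298


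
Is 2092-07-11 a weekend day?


Anchor: Jan 1, 2092. With p = 2092 - 1 = 2091: (p + p//4 - p//100 + p//400) mod 7 = (2091 + 522 - 20 + 5) mod 7 = 2598 mod 7 = 1 -> Tuesday (Mon=0 ... Sun=6)
Day of year: 193; offset = 192
Weekday index = (1 + 192) mod 7 = 4 -> Friday
Weekend days: Saturday, Sunday

No


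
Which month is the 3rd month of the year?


Month 3 of 12

March


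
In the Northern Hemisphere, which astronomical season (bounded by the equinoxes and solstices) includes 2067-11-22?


Date: November 22
Astronomical Autumn (approx.; exact equinox/solstice day varies by year): September 22 to December 20
November 22 falls within the Autumn window

Autumn


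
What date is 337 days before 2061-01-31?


Start: 2061-01-31, subtract 337 days
Back 31 days from January 31 reaches December 31, 2060 -> 306 left
December 2060 has 31 days -> back to November 30, 2060 -> 275 left
November 2060 has 30 days -> back to October 31, 2060 -> 245 left
October 2060 has 31 days -> back to September 30, 2060 -> 214 left
September 2060 has 30 days -> back to August 31, 2060 -> 184 left
August 2060 has 31 days -> back to July 31, 2060 -> 153 left
July 2060 has 31 days -> back to June 30, 2060 -> 122 left
June 2060 has 30 days -> back to May 31, 2060 -> 92 left
May 2060 has 31 days -> back to April 30, 2060 -> 61 left
April 2060 has 30 days -> back to March 31, 2060 -> 31 left
March 2060 has 31 days -> back to February 29, 2060 -> 0 left
February 2060: 29 - 0 = 29 -> lands on February 29

Result: 2060-02-29
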